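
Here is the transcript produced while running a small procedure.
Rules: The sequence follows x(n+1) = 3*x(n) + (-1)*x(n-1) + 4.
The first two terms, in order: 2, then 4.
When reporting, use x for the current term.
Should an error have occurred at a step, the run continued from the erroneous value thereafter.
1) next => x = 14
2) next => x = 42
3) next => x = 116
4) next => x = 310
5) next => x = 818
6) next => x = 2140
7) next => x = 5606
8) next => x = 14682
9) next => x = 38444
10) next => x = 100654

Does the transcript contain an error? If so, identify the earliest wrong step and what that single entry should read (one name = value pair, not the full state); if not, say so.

step 6, x = 2148

Recomputing the run from the initial state:
step 1: x = 14
step 2: x = 42
step 3: x = 116
step 4: x = 310
step 5: x = 818
step 6: x = 2148
step 7: x = 5630
step 8: x = 14746
step 9: x = 38612
step 10: x = 101094
The first disagreement with the transcript is at step 6, where the value should be x = 2148.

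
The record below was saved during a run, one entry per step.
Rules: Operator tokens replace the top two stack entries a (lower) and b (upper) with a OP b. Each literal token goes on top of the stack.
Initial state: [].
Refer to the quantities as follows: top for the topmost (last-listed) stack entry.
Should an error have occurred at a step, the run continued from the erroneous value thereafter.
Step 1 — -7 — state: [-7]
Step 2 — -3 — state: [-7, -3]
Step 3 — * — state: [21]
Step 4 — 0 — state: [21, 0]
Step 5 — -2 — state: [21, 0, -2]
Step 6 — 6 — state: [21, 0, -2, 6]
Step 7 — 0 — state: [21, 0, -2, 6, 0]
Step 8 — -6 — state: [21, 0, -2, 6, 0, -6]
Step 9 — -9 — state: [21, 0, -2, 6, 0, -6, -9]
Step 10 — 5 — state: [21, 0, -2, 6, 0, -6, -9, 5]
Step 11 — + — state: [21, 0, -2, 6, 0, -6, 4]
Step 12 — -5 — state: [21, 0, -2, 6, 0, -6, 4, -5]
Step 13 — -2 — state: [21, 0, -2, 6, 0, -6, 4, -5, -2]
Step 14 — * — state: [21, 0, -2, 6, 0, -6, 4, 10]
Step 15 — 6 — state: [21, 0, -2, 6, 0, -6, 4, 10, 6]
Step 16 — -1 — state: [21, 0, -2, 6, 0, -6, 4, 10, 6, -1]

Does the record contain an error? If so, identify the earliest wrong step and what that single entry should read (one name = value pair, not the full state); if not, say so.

step 11, top = -4

Step 1: push -7: top = -7 — same as recorded.
Step 2: push -3: top = -3 — consistent with the record.
Step 3: -7 * -3 = 21 — verified.
Step 4: push 0: top = 0 — in agreement.
Step 5: push -2: top = -2 — confirmed correct.
Step 6: push 6: top = 6 — no discrepancy.
Step 7: push 0: top = 0 — same as recorded.
Step 8: push -6: top = -6 — no discrepancy.
Step 9: push -9: top = -9 — exactly as logged.
Step 10: push 5: top = 5 — checks out.
Step 11: -9 + 5 = -4 — not what was recorded.
So the first discrepancy is step 11, where the right value is top = -4.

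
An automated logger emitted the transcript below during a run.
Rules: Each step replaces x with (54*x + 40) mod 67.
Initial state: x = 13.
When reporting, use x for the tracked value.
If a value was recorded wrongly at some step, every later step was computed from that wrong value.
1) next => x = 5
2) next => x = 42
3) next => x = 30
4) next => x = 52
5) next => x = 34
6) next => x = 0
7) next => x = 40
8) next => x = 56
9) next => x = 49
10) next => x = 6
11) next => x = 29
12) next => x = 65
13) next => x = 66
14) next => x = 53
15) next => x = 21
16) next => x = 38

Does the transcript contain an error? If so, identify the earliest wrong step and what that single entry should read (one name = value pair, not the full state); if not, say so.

Step 1: x = (54*13 + 40) mod 67 = 5 — same as recorded.
Step 2: x = (54*5 + 40) mod 67 = 42 — same as recorded.
Step 3: x = (54*42 + 40) mod 67 = 30 — exactly as logged.
Step 4: x = (54*30 + 40) mod 67 = 52 — matches.
Step 5: x = (54*52 + 40) mod 67 = 34 — agrees with the transcript.
Step 6: x = (54*34 + 40) mod 67 = 0 — matches.
Step 7: x = (54*0 + 40) mod 67 = 40 — no discrepancy.
Step 8: x = (54*40 + 40) mod 67 = 56 — exactly as logged.
Step 9: x = (54*56 + 40) mod 67 = 49 — no discrepancy.
Step 10: x = (54*49 + 40) mod 67 = 6 — verified.
Step 11: x = (54*6 + 40) mod 67 = 29 — consistent with the transcript.
Step 12: x = (54*29 + 40) mod 67 = 65 — confirmed correct.
Step 13: x = (54*65 + 40) mod 67 = 66 — matches.
Step 14: x = (54*66 + 40) mod 67 = 53 — matches.
Step 15: x = (54*53 + 40) mod 67 = 21 — exactly as logged.
Step 16: x = (54*21 + 40) mod 67 = 35 — the transcript has a different value.
Step 16 is the first one off; corrected, x = 35.

step 16, x = 35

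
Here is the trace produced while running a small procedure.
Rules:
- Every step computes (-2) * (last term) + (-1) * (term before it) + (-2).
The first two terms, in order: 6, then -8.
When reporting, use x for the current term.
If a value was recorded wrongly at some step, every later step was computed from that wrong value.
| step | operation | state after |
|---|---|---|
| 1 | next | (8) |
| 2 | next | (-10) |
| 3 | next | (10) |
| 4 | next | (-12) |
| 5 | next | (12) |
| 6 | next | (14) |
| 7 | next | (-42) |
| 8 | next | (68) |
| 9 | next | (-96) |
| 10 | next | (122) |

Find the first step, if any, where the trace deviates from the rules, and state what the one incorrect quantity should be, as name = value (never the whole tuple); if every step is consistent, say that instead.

step 6, x = -14

1. x = -2*(-8) + (-1)*(6) + (-2) = 8 (same as recorded)
2. x = -2*(8) + (-1)*(-8) + (-2) = -10 (confirmed correct)
3. x = -2*(-10) + (-1)*(8) + (-2) = 10 (checks out)
4. x = -2*(10) + (-1)*(-10) + (-2) = -12 (same as recorded)
5. x = -2*(-12) + (-1)*(10) + (-2) = 12 (agrees with the trace)
6. x = -2*(12) + (-1)*(-12) + (-2) = -14 (the entry is off here)
So the first discrepancy is step 6, where the right value is x = -14.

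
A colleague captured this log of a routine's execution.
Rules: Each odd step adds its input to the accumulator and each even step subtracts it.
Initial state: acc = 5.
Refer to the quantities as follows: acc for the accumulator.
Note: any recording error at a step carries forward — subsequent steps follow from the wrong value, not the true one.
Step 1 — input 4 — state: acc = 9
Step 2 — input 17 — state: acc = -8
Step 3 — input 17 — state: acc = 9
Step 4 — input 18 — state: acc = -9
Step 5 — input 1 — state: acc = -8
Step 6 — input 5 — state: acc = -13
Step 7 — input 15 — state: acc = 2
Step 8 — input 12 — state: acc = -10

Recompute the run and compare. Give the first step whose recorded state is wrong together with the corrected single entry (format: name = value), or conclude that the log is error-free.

no error

step 1: acc = 5 + 4 = 9 -> checks out
step 2: acc = 9 - 17 = -8 -> confirmed correct
step 3: acc = -8 + 17 = 9 -> matches
step 4: acc = 9 - 18 = -9 -> same as recorded
step 5: acc = -9 + 1 = -8 -> matches
step 6: acc = -8 - 5 = -13 -> exactly as logged
step 7: acc = -13 + 15 = 2 -> confirmed correct
step 8: acc = 2 - 12 = -10 -> exactly as logged
Each recorded entry agrees with the recomputation.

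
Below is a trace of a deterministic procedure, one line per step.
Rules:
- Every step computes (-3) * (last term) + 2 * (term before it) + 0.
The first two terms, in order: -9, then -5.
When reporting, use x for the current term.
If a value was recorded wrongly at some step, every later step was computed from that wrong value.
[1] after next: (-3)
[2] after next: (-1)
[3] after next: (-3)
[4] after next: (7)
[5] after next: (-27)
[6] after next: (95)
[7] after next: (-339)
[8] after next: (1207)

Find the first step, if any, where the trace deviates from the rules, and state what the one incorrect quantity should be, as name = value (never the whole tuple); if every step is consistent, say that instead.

Step 1: x = -3*(-5) + (2)*(-9) + (0) = -3 — confirmed correct.
Step 2: x = -3*(-3) + (2)*(-5) + (0) = -1 — same as recorded.
Step 3: x = -3*(-1) + (2)*(-3) + (0) = -3 — same as recorded.
Step 4: x = -3*(-3) + (2)*(-1) + (0) = 7 — confirmed correct.
Step 5: x = -3*(7) + (2)*(-3) + (0) = -27 — consistent with the trace.
Step 6: x = -3*(-27) + (2)*(7) + (0) = 95 — same as recorded.
Step 7: x = -3*(95) + (2)*(-27) + (0) = -339 — same as recorded.
Step 8: x = -3*(-339) + (2)*(95) + (0) = 1207 — no discrepancy.
Each recorded entry agrees with the recomputation.

no error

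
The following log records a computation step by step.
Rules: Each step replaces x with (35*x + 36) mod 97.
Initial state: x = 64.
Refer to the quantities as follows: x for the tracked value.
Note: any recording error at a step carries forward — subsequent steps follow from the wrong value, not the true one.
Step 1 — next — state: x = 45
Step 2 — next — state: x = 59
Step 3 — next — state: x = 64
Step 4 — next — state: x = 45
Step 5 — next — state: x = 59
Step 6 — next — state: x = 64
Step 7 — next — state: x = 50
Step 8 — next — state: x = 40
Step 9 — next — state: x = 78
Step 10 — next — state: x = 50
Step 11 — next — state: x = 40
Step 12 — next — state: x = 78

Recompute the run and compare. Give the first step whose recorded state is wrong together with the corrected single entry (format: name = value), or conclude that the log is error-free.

step 7, x = 45

Recomputing the run from the initial state:
step 1: x = 45
step 2: x = 59
step 3: x = 64
step 4: x = 45
step 5: x = 59
step 6: x = 64
step 7: x = 45
step 8: x = 59
step 9: x = 64
step 10: x = 45
step 11: x = 59
step 12: x = 64
The first disagreement with the log is at step 7, where the value should be x = 45.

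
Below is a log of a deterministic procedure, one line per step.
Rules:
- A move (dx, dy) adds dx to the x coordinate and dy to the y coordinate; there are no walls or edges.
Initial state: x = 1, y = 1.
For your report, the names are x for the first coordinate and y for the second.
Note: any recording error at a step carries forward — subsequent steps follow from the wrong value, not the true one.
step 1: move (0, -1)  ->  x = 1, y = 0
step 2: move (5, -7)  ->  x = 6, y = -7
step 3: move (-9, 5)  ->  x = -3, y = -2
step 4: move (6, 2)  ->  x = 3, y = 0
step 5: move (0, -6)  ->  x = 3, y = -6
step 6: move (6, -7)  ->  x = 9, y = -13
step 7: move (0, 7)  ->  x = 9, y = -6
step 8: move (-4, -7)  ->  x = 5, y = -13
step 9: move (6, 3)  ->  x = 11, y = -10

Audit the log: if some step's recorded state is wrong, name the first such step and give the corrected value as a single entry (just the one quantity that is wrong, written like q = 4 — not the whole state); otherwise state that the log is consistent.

Step 1: x = 1 + (0) = 1, y = 1 + (-1) = 0 — in agreement.
Step 2: x = 1 + (5) = 6, y = 0 + (-7) = -7 — consistent with the log.
Step 3: x = 6 + (-9) = -3, y = -7 + (5) = -2 — in agreement.
Step 4: x = -3 + (6) = 3, y = -2 + (2) = 0 — checks out.
Step 5: x = 3 + (0) = 3, y = 0 + (-6) = -6 — exactly as logged.
Step 6: x = 3 + (6) = 9, y = -6 + (-7) = -13 — same as recorded.
Step 7: x = 9 + (0) = 9, y = -13 + (7) = -6 — agrees with the log.
Step 8: x = 9 + (-4) = 5, y = -6 + (-7) = -13 — confirmed correct.
Step 9: x = 5 + (6) = 11, y = -13 + (3) = -10 — in agreement.
No step deviates from the rules.

no error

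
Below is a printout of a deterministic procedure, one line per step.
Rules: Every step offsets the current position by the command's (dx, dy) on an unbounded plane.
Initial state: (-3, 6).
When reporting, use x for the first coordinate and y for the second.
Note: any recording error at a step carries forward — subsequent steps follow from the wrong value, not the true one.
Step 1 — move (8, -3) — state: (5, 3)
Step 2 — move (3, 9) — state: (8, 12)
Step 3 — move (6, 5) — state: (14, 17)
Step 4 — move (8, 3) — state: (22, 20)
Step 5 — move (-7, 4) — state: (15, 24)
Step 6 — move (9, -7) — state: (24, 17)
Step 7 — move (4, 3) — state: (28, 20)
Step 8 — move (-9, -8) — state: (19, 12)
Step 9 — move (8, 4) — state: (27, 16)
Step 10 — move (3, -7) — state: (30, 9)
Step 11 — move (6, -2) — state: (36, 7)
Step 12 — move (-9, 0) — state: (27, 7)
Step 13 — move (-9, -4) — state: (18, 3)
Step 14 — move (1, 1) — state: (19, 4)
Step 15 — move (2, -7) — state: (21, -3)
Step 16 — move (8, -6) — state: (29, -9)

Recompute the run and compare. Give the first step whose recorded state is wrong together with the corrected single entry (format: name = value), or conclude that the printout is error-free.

Recomputing the run from the initial state:
step 1: x = 5, y = 3
step 2: x = 8, y = 12
step 3: x = 14, y = 17
step 4: x = 22, y = 20
step 5: x = 15, y = 24
step 6: x = 24, y = 17
step 7: x = 28, y = 20
step 8: x = 19, y = 12
step 9: x = 27, y = 16
step 10: x = 30, y = 9
step 11: x = 36, y = 7
step 12: x = 27, y = 7
step 13: x = 18, y = 3
step 14: x = 19, y = 4
step 15: x = 21, y = -3
step 16: x = 29, y = -9
This matches the printout at every step.

no error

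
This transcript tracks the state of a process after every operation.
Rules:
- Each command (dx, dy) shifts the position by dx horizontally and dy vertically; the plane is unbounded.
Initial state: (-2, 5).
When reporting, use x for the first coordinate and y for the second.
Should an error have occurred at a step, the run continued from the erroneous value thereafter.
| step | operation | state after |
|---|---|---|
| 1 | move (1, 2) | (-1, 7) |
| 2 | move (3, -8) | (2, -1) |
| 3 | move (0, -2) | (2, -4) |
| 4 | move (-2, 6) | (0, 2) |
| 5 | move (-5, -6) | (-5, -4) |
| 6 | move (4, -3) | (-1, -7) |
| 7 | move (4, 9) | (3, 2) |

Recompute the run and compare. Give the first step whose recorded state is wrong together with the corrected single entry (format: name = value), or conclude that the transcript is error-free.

step 3, y = -3

1. x = -2 + (1) = -1, y = 5 + (2) = 7 (same as recorded)
2. x = -1 + (3) = 2, y = 7 + (-8) = -1 (matches)
3. x = 2 + (0) = 2, y = -1 + (-2) = -3 (a discrepancy with the transcript)
First deviation found at step 3; the corrected entry is y = -3.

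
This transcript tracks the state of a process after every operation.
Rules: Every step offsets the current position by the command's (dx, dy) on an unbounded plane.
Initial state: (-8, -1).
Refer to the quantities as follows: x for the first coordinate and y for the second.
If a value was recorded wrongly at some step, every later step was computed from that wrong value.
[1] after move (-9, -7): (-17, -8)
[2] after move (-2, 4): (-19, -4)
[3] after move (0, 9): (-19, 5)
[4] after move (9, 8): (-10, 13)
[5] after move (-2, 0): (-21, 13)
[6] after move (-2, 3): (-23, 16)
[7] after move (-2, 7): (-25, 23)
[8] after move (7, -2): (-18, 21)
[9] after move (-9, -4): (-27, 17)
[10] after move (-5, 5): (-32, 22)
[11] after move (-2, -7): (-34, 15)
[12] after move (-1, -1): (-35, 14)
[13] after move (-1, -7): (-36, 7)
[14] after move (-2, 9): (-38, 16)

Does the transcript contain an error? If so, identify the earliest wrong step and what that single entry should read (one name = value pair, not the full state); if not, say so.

1. x = -8 + (-9) = -17, y = -1 + (-7) = -8 (matches)
2. x = -17 + (-2) = -19, y = -8 + (4) = -4 (exactly as logged)
3. x = -19 + (0) = -19, y = -4 + (9) = 5 (checks out)
4. x = -19 + (9) = -10, y = 5 + (8) = 13 (confirmed correct)
5. x = -10 + (-2) = -12, y = 13 + (0) = 13 (the transcript has a different value)
So the first discrepancy is step 5, where the right value is x = -12.

step 5, x = -12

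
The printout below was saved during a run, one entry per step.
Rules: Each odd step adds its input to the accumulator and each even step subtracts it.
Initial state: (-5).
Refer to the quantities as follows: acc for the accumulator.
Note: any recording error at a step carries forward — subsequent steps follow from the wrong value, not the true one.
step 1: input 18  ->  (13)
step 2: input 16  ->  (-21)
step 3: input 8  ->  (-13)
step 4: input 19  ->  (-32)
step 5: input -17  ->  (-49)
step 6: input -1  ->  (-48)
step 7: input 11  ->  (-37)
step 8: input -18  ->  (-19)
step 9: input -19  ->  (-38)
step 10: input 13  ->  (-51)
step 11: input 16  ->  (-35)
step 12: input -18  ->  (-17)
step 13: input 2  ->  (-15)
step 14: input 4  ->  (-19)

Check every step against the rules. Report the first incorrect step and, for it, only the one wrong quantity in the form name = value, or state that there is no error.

step 1: acc = -5 + 18 = 13 -> consistent with the printout
step 2: acc = 13 - 16 = -3 -> this is not what the printout shows
So the first discrepancy is step 2, where the right value is acc = -3.

step 2, acc = -3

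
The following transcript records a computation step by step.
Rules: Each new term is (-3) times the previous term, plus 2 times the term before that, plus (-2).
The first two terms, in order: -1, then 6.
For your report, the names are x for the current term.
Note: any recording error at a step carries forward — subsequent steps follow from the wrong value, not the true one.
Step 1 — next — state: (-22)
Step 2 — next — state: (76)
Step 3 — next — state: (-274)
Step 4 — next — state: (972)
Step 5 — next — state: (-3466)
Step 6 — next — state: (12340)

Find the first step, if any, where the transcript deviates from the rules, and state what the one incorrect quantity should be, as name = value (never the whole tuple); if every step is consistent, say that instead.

Recomputing the run from the initial state:
step 1: x = -22
step 2: x = 76
step 3: x = -274
step 4: x = 972
step 5: x = -3466
step 6: x = 12340
This matches the transcript at every step.

no error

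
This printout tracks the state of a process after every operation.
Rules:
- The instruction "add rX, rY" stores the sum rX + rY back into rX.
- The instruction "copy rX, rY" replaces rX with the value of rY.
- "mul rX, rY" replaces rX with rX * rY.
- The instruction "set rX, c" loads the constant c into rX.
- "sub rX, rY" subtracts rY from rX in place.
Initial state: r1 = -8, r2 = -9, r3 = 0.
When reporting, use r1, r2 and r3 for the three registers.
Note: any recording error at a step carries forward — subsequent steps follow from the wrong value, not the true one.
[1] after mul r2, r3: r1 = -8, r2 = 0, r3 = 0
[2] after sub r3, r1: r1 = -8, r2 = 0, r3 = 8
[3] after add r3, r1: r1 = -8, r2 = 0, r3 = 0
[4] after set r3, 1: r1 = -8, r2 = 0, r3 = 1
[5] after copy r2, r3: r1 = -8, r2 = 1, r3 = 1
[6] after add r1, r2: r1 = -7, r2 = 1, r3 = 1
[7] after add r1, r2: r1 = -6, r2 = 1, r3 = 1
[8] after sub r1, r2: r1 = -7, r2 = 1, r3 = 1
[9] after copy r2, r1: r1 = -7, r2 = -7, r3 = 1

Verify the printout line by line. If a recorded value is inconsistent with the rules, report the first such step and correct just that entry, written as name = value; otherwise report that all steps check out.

no error

Step 1: r2 = -9 * 0 = 0 — in agreement.
Step 2: r3 = 0 - -8 = 8 — consistent with the printout.
Step 3: r3 = 8 + -8 = 0 — exactly as logged.
Step 4: r3 = 1 — same as recorded.
Step 5: r2 = 1 — consistent with the printout.
Step 6: r1 = -8 + 1 = -7 — verified.
Step 7: r1 = -7 + 1 = -6 — exactly as logged.
Step 8: r1 = -6 - 1 = -7 — verified.
Step 9: r2 = -7 — no discrepancy.
All steps check out; nothing to correct.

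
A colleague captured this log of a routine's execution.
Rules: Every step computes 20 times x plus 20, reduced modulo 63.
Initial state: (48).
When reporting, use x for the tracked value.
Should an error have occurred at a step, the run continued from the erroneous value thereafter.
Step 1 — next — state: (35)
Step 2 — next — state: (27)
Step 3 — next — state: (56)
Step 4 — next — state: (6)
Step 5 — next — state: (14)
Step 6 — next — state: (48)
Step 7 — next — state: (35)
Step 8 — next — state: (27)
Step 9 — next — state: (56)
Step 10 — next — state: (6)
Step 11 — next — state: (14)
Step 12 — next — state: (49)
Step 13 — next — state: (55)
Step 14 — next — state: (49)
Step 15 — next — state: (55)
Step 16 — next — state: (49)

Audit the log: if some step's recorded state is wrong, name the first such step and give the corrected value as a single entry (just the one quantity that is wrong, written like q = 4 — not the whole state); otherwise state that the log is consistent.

Recomputing the run from the initial state:
step 1: x = 35
step 2: x = 27
step 3: x = 56
step 4: x = 6
step 5: x = 14
step 6: x = 48
step 7: x = 35
step 8: x = 27
step 9: x = 56
step 10: x = 6
step 11: x = 14
step 12: x = 48
step 13: x = 35
step 14: x = 27
step 15: x = 56
step 16: x = 6
The first disagreement with the log is at step 12, where the value should be x = 48.

step 12, x = 48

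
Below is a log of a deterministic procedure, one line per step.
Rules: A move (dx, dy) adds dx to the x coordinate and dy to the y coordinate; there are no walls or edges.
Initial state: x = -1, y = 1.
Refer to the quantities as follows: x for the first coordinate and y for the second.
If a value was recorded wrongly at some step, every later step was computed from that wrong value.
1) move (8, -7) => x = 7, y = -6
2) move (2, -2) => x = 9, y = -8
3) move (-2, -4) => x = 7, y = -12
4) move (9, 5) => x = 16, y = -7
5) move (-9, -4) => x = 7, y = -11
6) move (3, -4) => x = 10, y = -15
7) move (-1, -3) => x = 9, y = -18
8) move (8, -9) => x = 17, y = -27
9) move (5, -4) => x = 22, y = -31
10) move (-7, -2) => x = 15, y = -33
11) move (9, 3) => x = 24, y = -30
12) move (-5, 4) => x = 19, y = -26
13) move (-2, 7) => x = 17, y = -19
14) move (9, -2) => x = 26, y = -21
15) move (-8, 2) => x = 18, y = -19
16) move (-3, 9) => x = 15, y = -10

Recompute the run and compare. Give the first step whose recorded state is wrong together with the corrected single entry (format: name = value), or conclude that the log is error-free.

no error

Recomputing the run from the initial state:
step 1: x = 7, y = -6
step 2: x = 9, y = -8
step 3: x = 7, y = -12
step 4: x = 16, y = -7
step 5: x = 7, y = -11
step 6: x = 10, y = -15
step 7: x = 9, y = -18
step 8: x = 17, y = -27
step 9: x = 22, y = -31
step 10: x = 15, y = -33
step 11: x = 24, y = -30
step 12: x = 19, y = -26
step 13: x = 17, y = -19
step 14: x = 26, y = -21
step 15: x = 18, y = -19
step 16: x = 15, y = -10
This matches the log at every step.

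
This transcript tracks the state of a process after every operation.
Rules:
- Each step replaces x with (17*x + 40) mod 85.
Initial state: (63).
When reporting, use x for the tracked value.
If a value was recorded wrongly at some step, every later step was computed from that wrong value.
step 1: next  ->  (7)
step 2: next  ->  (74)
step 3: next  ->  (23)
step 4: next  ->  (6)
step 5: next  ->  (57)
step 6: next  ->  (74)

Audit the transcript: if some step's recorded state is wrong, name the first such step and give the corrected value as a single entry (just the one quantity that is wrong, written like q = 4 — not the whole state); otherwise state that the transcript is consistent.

step 1, x = 6

1. x = (17*63 + 40) mod 85 = 6 (a discrepancy with the transcript)
Conclusion: step 1 carries the first error; the entry should be x = 6.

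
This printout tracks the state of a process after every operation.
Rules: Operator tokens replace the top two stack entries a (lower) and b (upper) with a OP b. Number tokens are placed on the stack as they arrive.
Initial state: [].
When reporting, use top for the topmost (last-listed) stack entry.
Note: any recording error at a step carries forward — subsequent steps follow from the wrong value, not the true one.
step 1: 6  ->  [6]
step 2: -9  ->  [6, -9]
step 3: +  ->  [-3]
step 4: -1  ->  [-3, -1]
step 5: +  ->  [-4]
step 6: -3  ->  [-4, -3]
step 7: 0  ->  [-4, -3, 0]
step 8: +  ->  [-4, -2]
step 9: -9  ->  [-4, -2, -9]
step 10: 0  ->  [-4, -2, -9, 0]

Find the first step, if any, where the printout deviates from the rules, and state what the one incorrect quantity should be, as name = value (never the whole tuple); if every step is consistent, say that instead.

step 1: push 6: top = 6 -> agrees with the printout
step 2: push -9: top = -9 -> in agreement
step 3: 6 + -9 = -3 -> in agreement
step 4: push -1: top = -1 -> in agreement
step 5: -3 + -1 = -4 -> consistent with the printout
step 6: push -3: top = -3 -> consistent with the printout
step 7: push 0: top = 0 -> in agreement
step 8: -3 + 0 = -3 -> a discrepancy with the printout
The earliest wrong entry is at step 8: it should read top = -3.

step 8, top = -3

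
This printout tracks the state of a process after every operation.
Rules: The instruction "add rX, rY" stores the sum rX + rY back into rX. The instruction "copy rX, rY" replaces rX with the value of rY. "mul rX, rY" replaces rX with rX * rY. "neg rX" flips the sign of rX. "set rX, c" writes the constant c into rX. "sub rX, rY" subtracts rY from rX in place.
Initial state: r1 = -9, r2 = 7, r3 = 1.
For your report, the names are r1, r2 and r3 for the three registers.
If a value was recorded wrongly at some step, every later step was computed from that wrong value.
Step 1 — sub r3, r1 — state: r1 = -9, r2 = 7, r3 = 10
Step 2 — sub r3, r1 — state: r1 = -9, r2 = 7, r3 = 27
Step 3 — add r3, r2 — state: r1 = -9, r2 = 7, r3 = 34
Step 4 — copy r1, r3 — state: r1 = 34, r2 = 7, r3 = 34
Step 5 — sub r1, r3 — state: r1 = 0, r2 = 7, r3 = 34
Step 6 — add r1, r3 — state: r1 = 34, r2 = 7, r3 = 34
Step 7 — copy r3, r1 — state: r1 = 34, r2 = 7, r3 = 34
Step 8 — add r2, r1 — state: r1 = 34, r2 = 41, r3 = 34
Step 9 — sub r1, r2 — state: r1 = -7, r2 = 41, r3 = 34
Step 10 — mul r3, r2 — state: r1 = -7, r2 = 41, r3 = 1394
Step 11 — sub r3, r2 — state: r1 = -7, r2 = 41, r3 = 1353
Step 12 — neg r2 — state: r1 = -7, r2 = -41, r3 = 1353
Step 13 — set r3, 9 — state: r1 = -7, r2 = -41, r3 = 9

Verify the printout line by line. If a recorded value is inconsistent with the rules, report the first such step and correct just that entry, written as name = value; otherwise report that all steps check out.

step 2, r3 = 19

1. r3 = 1 - -9 = 10 (confirmed correct)
2. r3 = 10 - -9 = 19 (first mismatch against the printout)
The audit stops at step 2: the recorded entry is wrong and should be r3 = 19.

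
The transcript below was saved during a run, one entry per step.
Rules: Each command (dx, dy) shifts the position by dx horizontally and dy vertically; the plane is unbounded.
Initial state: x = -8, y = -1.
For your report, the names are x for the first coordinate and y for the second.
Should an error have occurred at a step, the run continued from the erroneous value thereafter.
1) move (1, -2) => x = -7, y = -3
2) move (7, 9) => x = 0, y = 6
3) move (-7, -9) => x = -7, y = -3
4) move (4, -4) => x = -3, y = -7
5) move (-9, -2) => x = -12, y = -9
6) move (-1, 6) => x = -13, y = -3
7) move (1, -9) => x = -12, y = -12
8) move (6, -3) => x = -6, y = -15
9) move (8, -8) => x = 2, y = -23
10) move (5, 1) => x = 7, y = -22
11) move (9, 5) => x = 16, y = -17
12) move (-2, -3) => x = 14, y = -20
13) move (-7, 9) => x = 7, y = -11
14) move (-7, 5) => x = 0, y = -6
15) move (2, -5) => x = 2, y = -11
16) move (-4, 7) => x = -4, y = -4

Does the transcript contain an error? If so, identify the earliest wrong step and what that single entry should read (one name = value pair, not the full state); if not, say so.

Recomputing the run from the initial state:
step 1: x = -7, y = -3
step 2: x = 0, y = 6
step 3: x = -7, y = -3
step 4: x = -3, y = -7
step 5: x = -12, y = -9
step 6: x = -13, y = -3
step 7: x = -12, y = -12
step 8: x = -6, y = -15
step 9: x = 2, y = -23
step 10: x = 7, y = -22
step 11: x = 16, y = -17
step 12: x = 14, y = -20
step 13: x = 7, y = -11
step 14: x = 0, y = -6
step 15: x = 2, y = -11
step 16: x = -2, y = -4
The first disagreement with the transcript is at step 16, where the value should be x = -2.

step 16, x = -2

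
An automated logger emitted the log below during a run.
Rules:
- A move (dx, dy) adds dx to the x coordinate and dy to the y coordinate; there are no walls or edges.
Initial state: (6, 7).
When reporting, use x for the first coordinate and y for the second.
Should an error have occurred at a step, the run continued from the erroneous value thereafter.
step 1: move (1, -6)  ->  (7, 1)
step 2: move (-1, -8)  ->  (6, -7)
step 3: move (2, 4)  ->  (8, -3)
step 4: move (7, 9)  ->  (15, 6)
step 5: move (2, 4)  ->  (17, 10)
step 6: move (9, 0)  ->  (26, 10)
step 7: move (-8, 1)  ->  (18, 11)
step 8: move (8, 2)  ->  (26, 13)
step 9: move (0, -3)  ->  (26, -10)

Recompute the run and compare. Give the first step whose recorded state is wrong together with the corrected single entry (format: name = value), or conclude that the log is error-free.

Step 1: x = 6 + (1) = 7, y = 7 + (-6) = 1 — same as recorded.
Step 2: x = 7 + (-1) = 6, y = 1 + (-8) = -7 — in agreement.
Step 3: x = 6 + (2) = 8, y = -7 + (4) = -3 — checks out.
Step 4: x = 8 + (7) = 15, y = -3 + (9) = 6 — no discrepancy.
Step 5: x = 15 + (2) = 17, y = 6 + (4) = 10 — checks out.
Step 6: x = 17 + (9) = 26, y = 10 + (0) = 10 — agrees with the log.
Step 7: x = 26 + (-8) = 18, y = 10 + (1) = 11 — checks out.
Step 8: x = 18 + (8) = 26, y = 11 + (2) = 13 — exactly as logged.
Step 9: x = 26 + (0) = 26, y = 13 + (-3) = 10 — the entry is off here.
First deviation found at step 9; the corrected entry is y = 10.

step 9, y = 10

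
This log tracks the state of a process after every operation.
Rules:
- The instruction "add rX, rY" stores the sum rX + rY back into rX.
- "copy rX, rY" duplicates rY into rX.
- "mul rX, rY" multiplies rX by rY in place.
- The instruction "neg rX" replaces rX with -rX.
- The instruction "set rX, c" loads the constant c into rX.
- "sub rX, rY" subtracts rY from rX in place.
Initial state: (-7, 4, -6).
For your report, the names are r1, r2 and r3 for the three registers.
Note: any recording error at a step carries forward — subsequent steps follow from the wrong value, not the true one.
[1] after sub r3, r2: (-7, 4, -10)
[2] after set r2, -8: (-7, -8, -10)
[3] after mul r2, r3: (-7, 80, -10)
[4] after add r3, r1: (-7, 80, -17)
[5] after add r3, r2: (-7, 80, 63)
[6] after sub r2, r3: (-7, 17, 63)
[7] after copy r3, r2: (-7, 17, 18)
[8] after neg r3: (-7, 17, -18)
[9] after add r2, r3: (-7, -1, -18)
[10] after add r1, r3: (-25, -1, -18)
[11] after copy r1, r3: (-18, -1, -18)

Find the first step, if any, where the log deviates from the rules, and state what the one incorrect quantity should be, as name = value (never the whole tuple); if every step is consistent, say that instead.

step 1: r3 = -6 - 4 = -10 -> same as recorded
step 2: r2 = -8 -> agrees with the log
step 3: r2 = -8 * -10 = 80 -> agrees with the log
step 4: r3 = -10 + -7 = -17 -> verified
step 5: r3 = -17 + 80 = 63 -> matches
step 6: r2 = 80 - 63 = 17 -> exactly as logged
step 7: r3 = 17 -> not what was recorded
That makes step 7 the first incorrect line — r3 = 17 is what it should show.

step 7, r3 = 17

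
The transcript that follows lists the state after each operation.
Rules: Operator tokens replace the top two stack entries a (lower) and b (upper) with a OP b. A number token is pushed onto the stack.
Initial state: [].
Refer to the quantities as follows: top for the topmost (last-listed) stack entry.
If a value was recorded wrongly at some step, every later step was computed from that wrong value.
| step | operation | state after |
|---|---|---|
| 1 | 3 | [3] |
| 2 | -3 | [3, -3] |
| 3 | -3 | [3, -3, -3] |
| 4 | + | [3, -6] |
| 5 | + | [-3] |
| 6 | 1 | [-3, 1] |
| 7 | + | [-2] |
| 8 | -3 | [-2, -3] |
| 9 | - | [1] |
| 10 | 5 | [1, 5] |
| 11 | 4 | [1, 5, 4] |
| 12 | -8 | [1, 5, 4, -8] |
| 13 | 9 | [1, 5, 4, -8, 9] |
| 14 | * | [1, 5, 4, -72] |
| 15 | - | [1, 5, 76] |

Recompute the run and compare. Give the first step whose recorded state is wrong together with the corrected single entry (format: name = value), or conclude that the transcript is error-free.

Recomputing the run from the initial state:
step 1: [3]
step 2: [3, -3]
step 3: [3, -3, -3]
step 4: [3, -6]
step 5: [-3]
step 6: [-3, 1]
step 7: [-2]
step 8: [-2, -3]
step 9: [1]
step 10: [1, 5]
step 11: [1, 5, 4]
step 12: [1, 5, 4, -8]
step 13: [1, 5, 4, -8, 9]
step 14: [1, 5, 4, -72]
step 15: [1, 5, 76]
This matches the transcript at every step.

no error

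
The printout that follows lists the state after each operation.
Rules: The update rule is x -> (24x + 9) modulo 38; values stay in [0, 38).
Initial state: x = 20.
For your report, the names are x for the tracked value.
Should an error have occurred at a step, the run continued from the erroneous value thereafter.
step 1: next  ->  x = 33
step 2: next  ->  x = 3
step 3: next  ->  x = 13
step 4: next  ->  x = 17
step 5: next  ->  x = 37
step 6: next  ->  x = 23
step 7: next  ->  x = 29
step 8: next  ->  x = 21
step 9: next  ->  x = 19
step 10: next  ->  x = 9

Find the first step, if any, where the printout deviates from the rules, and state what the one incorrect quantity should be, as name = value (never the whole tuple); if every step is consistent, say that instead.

Recomputing the run from the initial state:
step 1: x = 33
step 2: x = 3
step 3: x = 5
step 4: x = 15
step 5: x = 27
step 6: x = 11
step 7: x = 7
step 8: x = 25
step 9: x = 1
step 10: x = 33
The first disagreement with the printout is at step 3, where the value should be x = 5.

step 3, x = 5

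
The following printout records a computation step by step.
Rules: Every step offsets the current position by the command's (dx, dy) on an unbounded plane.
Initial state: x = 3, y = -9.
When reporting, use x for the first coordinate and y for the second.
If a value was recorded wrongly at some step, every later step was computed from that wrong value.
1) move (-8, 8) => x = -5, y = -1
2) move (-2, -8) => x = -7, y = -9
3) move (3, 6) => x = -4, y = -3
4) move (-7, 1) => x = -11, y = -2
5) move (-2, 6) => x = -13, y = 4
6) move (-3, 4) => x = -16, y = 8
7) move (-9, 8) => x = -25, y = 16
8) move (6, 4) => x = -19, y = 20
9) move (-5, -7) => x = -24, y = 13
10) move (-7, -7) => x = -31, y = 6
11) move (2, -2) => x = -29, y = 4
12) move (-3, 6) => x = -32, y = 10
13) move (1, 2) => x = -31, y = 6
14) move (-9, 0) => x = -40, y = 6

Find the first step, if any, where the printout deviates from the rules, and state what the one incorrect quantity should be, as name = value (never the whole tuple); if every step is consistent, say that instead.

step 1: x = 3 + (-8) = -5, y = -9 + (8) = -1 -> agrees with the printout
step 2: x = -5 + (-2) = -7, y = -1 + (-8) = -9 -> same as recorded
step 3: x = -7 + (3) = -4, y = -9 + (6) = -3 -> exactly as logged
step 4: x = -4 + (-7) = -11, y = -3 + (1) = -2 -> confirmed correct
step 5: x = -11 + (-2) = -13, y = -2 + (6) = 4 -> confirmed correct
step 6: x = -13 + (-3) = -16, y = 4 + (4) = 8 -> matches
step 7: x = -16 + (-9) = -25, y = 8 + (8) = 16 -> verified
step 8: x = -25 + (6) = -19, y = 16 + (4) = 20 -> agrees with the printout
step 9: x = -19 + (-5) = -24, y = 20 + (-7) = 13 -> consistent with the printout
step 10: x = -24 + (-7) = -31, y = 13 + (-7) = 6 -> no discrepancy
step 11: x = -31 + (2) = -29, y = 6 + (-2) = 4 -> agrees with the printout
step 12: x = -29 + (-3) = -32, y = 4 + (6) = 10 -> exactly as logged
step 13: x = -32 + (1) = -31, y = 10 + (2) = 12 -> the printout disagrees here
First incorrect step: 13; the correct value is y = 12.

step 13, y = 12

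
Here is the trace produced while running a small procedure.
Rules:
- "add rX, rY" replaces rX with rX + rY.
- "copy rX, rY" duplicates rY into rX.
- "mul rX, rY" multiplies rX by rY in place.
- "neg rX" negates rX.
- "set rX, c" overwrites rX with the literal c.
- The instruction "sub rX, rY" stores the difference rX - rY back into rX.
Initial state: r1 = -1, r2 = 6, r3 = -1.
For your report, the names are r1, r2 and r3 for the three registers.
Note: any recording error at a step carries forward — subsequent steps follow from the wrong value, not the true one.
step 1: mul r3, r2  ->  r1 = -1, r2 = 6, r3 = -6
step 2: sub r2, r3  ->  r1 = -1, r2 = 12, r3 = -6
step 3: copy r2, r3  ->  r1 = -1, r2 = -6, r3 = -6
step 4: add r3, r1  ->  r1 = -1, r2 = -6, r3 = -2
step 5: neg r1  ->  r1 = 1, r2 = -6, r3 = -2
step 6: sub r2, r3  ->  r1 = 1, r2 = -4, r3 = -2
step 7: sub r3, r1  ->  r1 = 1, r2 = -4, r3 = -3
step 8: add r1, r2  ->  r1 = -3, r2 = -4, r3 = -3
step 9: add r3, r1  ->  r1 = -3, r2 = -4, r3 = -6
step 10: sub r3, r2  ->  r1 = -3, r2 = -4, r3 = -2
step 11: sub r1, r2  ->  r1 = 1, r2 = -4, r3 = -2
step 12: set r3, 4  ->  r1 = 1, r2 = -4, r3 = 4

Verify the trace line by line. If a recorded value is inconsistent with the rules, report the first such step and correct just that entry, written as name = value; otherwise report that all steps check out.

step 4, r3 = -7

Recomputing the run from the initial state:
step 1: r1 = -1, r2 = 6, r3 = -6
step 2: r1 = -1, r2 = 12, r3 = -6
step 3: r1 = -1, r2 = -6, r3 = -6
step 4: r1 = -1, r2 = -6, r3 = -7
step 5: r1 = 1, r2 = -6, r3 = -7
step 6: r1 = 1, r2 = 1, r3 = -7
step 7: r1 = 1, r2 = 1, r3 = -8
step 8: r1 = 2, r2 = 1, r3 = -8
step 9: r1 = 2, r2 = 1, r3 = -6
step 10: r1 = 2, r2 = 1, r3 = -7
step 11: r1 = 1, r2 = 1, r3 = -7
step 12: r1 = 1, r2 = 1, r3 = 4
The first disagreement with the trace is at step 4, where the value should be r3 = -7.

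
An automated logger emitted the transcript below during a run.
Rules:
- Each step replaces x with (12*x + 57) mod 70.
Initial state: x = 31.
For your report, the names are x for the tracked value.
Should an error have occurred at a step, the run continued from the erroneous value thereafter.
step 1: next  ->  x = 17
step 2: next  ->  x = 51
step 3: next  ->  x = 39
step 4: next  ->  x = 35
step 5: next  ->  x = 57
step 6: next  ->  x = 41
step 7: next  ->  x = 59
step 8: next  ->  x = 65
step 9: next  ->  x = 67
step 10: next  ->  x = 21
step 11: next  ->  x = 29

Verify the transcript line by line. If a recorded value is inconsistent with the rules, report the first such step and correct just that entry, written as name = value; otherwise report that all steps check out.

1. x = (12*31 + 57) mod 70 = 9 (not what was recorded)
That makes step 1 the first incorrect line — x = 9 is what it should show.

step 1, x = 9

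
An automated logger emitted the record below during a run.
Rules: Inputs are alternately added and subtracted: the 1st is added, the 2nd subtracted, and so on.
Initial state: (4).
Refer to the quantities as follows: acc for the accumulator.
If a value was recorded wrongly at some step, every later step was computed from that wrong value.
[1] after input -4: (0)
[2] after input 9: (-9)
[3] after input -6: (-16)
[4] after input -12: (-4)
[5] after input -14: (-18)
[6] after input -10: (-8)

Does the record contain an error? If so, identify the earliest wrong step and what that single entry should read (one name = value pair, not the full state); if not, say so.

step 3, acc = -15

Step 1: acc = 4 + -4 = 0 — exactly as logged.
Step 2: acc = 0 - 9 = -9 — matches.
Step 3: acc = -9 + -6 = -15 — first mismatch against the record.
First deviation found at step 3; the corrected entry is acc = -15.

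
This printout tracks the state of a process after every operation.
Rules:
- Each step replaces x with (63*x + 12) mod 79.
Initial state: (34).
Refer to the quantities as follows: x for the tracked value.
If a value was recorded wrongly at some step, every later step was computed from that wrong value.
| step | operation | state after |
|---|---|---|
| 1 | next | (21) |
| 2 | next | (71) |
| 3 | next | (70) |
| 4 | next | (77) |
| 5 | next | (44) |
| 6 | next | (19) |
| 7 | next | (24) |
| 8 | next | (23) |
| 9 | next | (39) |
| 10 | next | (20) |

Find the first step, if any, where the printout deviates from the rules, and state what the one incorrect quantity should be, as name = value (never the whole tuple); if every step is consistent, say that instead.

Step 1: x = (63*34 + 12) mod 79 = 21 — consistent with the printout.
Step 2: x = (63*21 + 12) mod 79 = 71 — consistent with the printout.
Step 3: x = (63*71 + 12) mod 79 = 61 — not what was recorded.
So the first discrepancy is step 3, where the right value is x = 61.

step 3, x = 61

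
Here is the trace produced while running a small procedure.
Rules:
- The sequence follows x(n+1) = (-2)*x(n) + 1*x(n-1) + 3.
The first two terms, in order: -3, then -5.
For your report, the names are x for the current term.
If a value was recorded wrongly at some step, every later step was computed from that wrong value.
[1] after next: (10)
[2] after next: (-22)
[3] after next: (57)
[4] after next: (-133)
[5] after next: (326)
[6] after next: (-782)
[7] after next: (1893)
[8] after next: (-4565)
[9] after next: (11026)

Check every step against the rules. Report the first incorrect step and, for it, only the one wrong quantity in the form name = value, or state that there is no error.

Recomputing the run from the initial state:
step 1: x = 10
step 2: x = -22
step 3: x = 57
step 4: x = -133
step 5: x = 326
step 6: x = -782
step 7: x = 1893
step 8: x = -4565
step 9: x = 11026
This matches the trace at every step.

no error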